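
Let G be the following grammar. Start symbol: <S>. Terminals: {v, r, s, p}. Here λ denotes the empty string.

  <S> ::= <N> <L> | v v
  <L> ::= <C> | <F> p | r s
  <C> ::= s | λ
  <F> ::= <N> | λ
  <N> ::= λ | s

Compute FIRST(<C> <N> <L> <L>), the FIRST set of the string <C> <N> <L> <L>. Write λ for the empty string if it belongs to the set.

{λ, p, r, s}

FIRST(<C>) = {λ, s}
FIRST(<N>) = {λ, s}
FIRST(<F>) = {λ, s}  (via <N>)
FIRST(<L>) = {λ, p, r, s}  (via <C>, <F> p)
FIRST(<S>) = {λ, p, r, s, v}  (via <N> <L>)
FIRST(<C> <N> <L> <L>): take FIRST of each symbol in turn, carrying on past any symbol whose FIRST contains λ; result {λ, p, r, s}.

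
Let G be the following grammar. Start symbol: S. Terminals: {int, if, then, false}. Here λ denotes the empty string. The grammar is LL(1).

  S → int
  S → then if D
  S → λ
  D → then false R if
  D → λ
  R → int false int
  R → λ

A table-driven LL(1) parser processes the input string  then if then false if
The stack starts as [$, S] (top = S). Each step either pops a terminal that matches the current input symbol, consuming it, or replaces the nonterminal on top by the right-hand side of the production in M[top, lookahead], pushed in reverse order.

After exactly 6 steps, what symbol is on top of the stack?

R

step 1: stack=$ S  input=then if then false if $  — expand S → then if D
step 2: stack=$ D if then  input=then if then false if $  — match then
step 3: stack=$ D if  input=if then false if $  — match if
step 4: stack=$ D  input=then false if $  — expand D → then false R if
step 5: stack=$ if R false then  input=then false if $  — match then
step 6: stack=$ if R false  input=false if $  — match false
Stack after step 6: $ if R (top = R).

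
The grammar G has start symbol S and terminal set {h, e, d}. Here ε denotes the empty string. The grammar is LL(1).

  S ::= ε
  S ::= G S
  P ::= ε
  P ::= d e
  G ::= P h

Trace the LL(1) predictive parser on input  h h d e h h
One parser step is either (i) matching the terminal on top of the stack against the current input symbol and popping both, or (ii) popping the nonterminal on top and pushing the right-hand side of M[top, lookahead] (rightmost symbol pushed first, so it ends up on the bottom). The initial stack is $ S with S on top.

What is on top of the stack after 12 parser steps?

      Stack      Input          Action
   1  $ S        h h d e h h $  expand S ::= G S
   2  $ S G      h h d e h h $  expand G ::= P h
   3  $ S h P    h h d e h h $  expand P ::= ε
   4  $ S h      h h d e h h $  match h
   5  $ S        h d e h h $    expand S ::= G S
   6  $ S G      h d e h h $    expand G ::= P h
   7  $ S h P    h d e h h $    expand P ::= ε
   8  $ S h      h d e h h $    match h
   9  $ S        d e h h $      expand S ::= G S
  10  $ S G      d e h h $      expand G ::= P h
  11  $ S h P    d e h h $      expand P ::= d e
  12  $ S h e d  d e h h $      match d
Stack after step 12: $ S h e (top = e).

e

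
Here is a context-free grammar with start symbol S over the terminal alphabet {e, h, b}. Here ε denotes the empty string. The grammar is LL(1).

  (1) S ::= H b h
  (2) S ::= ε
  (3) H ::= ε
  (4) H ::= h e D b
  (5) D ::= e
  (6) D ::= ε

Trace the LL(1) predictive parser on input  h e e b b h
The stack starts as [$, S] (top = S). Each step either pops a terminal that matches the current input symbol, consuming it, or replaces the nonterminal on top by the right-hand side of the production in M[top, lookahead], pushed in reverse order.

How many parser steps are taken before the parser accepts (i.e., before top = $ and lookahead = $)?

     Stack          Input          Action
  1  $ S            h e e b b h $  expand S ::= H b h
  2  $ h b H        h e e b b h $  expand H ::= h e D b
  3  $ h b b D e h  h e e b b h $  match h
  4  $ h b b D e    e e b b h $    match e
  5  $ h b b D      e b b h $      expand D ::= e
  6  $ h b b e      e b b h $      match e
  7  $ h b b        b b h $        match b
  8  $ h b          b h $          match b
  9  $ h            h $            match h
Accept reached after 9 steps.

9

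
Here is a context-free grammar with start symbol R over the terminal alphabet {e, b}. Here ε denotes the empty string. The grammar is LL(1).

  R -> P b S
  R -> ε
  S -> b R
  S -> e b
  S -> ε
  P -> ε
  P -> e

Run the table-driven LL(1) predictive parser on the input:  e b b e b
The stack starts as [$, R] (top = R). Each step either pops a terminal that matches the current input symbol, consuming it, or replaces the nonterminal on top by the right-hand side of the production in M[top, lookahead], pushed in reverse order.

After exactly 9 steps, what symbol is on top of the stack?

step 1: stack=$ R  input=e b b e b $  — expand R -> P b S
step 2: stack=$ S b P  input=e b b e b $  — expand P -> e
step 3: stack=$ S b e  input=e b b e b $  — match e
step 4: stack=$ S b  input=b b e b $  — match b
step 5: stack=$ S  input=b e b $  — expand S -> b R
step 6: stack=$ R b  input=b e b $  — match b
step 7: stack=$ R  input=e b $  — expand R -> P b S
step 8: stack=$ S b P  input=e b $  — expand P -> e
step 9: stack=$ S b e  input=e b $  — match e
Stack after step 9: $ S b (top = b).

b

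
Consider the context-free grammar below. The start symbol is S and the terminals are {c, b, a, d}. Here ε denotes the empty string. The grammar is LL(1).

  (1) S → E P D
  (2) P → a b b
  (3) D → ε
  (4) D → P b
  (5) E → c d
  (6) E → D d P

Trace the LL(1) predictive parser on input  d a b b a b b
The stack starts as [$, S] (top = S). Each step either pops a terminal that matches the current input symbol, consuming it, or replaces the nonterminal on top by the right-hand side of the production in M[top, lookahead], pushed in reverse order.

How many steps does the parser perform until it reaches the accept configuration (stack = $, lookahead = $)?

13

step 1: stack=$ S  input=d a b b a b b $  — expand S → E P D
step 2: stack=$ D P E  input=d a b b a b b $  — expand E → D d P
step 3: stack=$ D P P d D  input=d a b b a b b $  — expand D → ε
step 4: stack=$ D P P d  input=d a b b a b b $  — match d
step 5: stack=$ D P P  input=a b b a b b $  — expand P → a b b
step 6: stack=$ D P b b a  input=a b b a b b $  — match a
step 7: stack=$ D P b b  input=b b a b b $  — match b
step 8: stack=$ D P b  input=b a b b $  — match b
step 9: stack=$ D P  input=a b b $  — expand P → a b b
step 10: stack=$ D b b a  input=a b b $  — match a
step 11: stack=$ D b b  input=b b $  — match b
step 12: stack=$ D b  input=b $  — match b
step 13: stack=$ D  input=$  — expand D → ε
Accept reached after 13 steps.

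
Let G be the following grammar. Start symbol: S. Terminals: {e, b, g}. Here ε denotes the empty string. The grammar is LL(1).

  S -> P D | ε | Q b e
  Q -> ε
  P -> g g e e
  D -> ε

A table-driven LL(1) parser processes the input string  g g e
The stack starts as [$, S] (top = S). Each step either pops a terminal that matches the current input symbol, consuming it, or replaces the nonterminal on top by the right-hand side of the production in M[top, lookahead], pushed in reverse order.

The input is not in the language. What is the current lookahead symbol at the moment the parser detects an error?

$

step 1: stack=$ S  input=g g e $  — expand S -> P D
step 2: stack=$ D P  input=g g e $  — expand P -> g g e e
step 3: stack=$ D e e g g  input=g g e $  — match g
step 4: stack=$ D e e g  input=g e $  — match g
step 5: stack=$ D e e  input=e $  — match e
step 6: stack=$ D e  input=$  — error: top is terminal e but lookahead is $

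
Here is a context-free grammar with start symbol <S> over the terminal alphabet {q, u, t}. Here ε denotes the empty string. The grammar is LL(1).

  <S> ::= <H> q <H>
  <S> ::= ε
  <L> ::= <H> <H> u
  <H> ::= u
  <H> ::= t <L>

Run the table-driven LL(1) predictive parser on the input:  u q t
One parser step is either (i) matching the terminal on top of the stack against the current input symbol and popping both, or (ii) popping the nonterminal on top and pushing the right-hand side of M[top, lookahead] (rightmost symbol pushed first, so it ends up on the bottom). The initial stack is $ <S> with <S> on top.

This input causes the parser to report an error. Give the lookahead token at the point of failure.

     Stack        Input    Action
  1  $ <S>        u q t $  expand <S> ::= <H> q <H>
  2  $ <H> q <H>  u q t $  expand <H> ::= u
  3  $ <H> q u    u q t $  match u
  4  $ <H> q      q t $    match q
  5  $ <H>        t $      expand <H> ::= t <L>
  6  $ <L> t      t $      match t
  7  $ <L>        $        error: M[<L>, $] is empty

$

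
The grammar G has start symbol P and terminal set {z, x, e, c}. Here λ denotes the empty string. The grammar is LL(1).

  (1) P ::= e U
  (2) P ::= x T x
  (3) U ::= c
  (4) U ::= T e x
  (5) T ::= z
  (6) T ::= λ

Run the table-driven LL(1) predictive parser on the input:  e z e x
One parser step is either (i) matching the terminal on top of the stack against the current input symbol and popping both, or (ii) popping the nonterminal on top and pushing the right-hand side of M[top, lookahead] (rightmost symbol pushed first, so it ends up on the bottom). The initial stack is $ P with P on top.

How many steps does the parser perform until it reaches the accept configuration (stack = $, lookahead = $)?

7

     Stack    Input      Action
  1  $ P      e z e x $  expand P ::= e U
  2  $ U e    e z e x $  match e
  3  $ U      z e x $    expand U ::= T e x
  4  $ x e T  z e x $    expand T ::= z
  5  $ x e z  z e x $    match z
  6  $ x e    e x $      match e
  7  $ x      x $        match x
Accept reached after 7 steps.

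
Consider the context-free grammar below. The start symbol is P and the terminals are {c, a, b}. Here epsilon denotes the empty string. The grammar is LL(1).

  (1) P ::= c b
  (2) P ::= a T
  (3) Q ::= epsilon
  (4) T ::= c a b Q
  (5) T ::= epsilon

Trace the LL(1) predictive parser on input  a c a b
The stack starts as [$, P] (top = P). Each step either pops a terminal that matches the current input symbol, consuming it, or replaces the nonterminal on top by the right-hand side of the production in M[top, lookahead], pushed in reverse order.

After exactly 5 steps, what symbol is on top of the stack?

     Stack      Input      Action
  1  $ P        a c a b $  expand P ::= a T
  2  $ T a      a c a b $  match a
  3  $ T        c a b $    expand T ::= c a b Q
  4  $ Q b a c  c a b $    match c
  5  $ Q b a    a b $      match a
Stack after step 5: $ Q b (top = b).

b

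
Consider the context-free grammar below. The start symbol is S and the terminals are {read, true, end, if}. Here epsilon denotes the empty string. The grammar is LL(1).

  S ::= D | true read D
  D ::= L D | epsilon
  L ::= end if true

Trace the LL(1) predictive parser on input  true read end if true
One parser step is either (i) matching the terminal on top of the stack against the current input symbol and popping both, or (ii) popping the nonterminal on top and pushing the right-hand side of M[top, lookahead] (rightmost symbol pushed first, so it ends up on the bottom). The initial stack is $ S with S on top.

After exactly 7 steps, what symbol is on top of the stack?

     Stack            Input                    Action
  1  $ S              true read end if true $  expand S ::= true read D
  2  $ D read true    true read end if true $  match true
  3  $ D read         read end if true $       match read
  4  $ D              end if true $            expand D ::= L D
  5  $ D L            end if true $            expand L ::= end if true
  6  $ D true if end  end if true $            match end
  7  $ D true if      if true $                match if
Stack after step 7: $ D true (top = true).

true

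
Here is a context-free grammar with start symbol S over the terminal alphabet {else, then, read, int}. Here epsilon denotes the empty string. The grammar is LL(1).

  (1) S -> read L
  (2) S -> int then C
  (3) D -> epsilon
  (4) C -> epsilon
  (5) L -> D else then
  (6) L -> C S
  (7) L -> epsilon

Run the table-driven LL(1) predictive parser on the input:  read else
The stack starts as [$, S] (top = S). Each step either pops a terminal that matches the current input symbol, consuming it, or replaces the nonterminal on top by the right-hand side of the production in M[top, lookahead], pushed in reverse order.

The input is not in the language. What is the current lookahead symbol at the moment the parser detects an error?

step 1: stack=$ S  input=read else $  — expand S -> read L
step 2: stack=$ L read  input=read else $  — match read
step 3: stack=$ L  input=else $  — expand L -> D else then
step 4: stack=$ then else D  input=else $  — expand D -> epsilon
step 5: stack=$ then else  input=else $  — match else
step 6: stack=$ then  input=$  — error: top is terminal then but lookahead is $

$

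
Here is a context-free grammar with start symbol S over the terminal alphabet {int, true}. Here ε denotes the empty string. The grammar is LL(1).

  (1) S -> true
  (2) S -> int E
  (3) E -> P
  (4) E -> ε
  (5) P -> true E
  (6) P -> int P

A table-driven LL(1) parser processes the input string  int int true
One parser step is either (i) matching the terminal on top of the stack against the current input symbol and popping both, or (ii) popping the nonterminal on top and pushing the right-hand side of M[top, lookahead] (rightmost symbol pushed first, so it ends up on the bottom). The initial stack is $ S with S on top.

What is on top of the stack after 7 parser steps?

E

step 1: stack=$ S  input=int int true $  — expand S -> int E
step 2: stack=$ E int  input=int int true $  — match int
step 3: stack=$ E  input=int true $  — expand E -> P
step 4: stack=$ P  input=int true $  — expand P -> int P
step 5: stack=$ P int  input=int true $  — match int
step 6: stack=$ P  input=true $  — expand P -> true E
step 7: stack=$ E true  input=true $  — match true
Stack after step 7: $ E (top = E).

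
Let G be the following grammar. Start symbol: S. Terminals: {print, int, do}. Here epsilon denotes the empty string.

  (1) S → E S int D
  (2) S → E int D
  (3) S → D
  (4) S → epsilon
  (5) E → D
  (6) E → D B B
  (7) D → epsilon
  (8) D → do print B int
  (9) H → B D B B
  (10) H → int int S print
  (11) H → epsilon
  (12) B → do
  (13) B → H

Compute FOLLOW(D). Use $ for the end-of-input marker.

FIRST(D): from D→epsilon we get {epsilon}; from D→do print B int we get {do}. So FIRST(D) = {epsilon, do}.
FIRST(S): from S→E S int D we get {do, int}; from S→E int D we get {do, int}; from S→D we get {epsilon, do}; from S→epsilon we get {epsilon}. So FIRST(S) = {epsilon, do, int}.
FIRST(E): from E→D we get {epsilon, do}; from E→D B B we get {epsilon, do, int}. So FIRST(E) = {epsilon, do, int}.
FIRST(H): from H→B D B B we get {epsilon, do, int}; from H→int int S print we get {int}; from H→epsilon we get {epsilon}. So FIRST(H) = {epsilon, do, int}.
FIRST(B): from B→do we get {do}; from B→H we get {epsilon, do, int}. So FIRST(B) = {epsilon, do, int}.
FOLLOW(S) includes $ since S is the start symbol.
FOLLOW(S): in S→E S int D, S is followed by int D with FIRST {int}; in H→int int S print, S is followed by print with FIRST {print}. Thus FOLLOW(S) = {$, int, print}.
FOLLOW(E): in S→E S int D, E is followed by S int D with FIRST {do, int}; in S→E int D, E is followed by int D with FIRST {int}. Thus FOLLOW(E) = {do, int}.
FOLLOW(D): in S→E S int D, the suffix after D is empty, so FOLLOW(D) ⊇ FOLLOW(S) = {$, int, print}; in S→E int D, the suffix after D is empty, so FOLLOW(D) ⊇ FOLLOW(S) = {$, int, print}; in S→D, the suffix after D is empty, so FOLLOW(D) ⊇ FOLLOW(S) = {$, int, print}; in E→D, the suffix after D is empty, so FOLLOW(D) ⊇ FOLLOW(E) = {do, int}; in E→D B B, D is followed by B B with FIRST {epsilon, do, int}; in E→D B B, the suffix after D is nullable, so FOLLOW(D) ⊇ FOLLOW(E) = {do, int}; in H→B D B B, D is followed by B B with FIRST {epsilon, do, int}; in H→B D B B, the suffix after D is nullable, so FOLLOW(D) ⊇ FOLLOW(H) = {do, int}. Thus FOLLOW(D) = {$, do, int, print}.
FOLLOW(H): in B→H, the suffix after H is empty, so FOLLOW(H) ⊇ FOLLOW(B) = {do, int}. Thus FOLLOW(H) = {do, int}.
FOLLOW(B): in E→D B B (occurrence 1), B is followed by B with FIRST {epsilon, do, int}; in E→D B B (occurrence 1), the suffix after B is nullable, so FOLLOW(B) ⊇ FOLLOW(E) = {do, int}; in E→D B B (occurrence 2), the suffix after B is empty, so FOLLOW(B) ⊇ FOLLOW(E) = {do, int}; in D→do print B int, B is followed by int with FIRST {int}; in H→B D B B (occurrence 1), B is followed by D B B with FIRST {epsilon, do, int}; in H→B D B B (occurrence 1), the suffix after B is nullable, so FOLLOW(B) ⊇ FOLLOW(H) = {do, int}; in H→B D B B (occurrence 2), B is followed by B with FIRST {epsilon, do, int}; in H→B D B B (occurrence 2), the suffix after B is nullable, so FOLLOW(B) ⊇ FOLLOW(H) = {do, int}; in H→B D B B (occurrence 3), the suffix after B is empty, so FOLLOW(B) ⊇ FOLLOW(H) = {do, int}. Thus FOLLOW(B) = {do, int}.

{$, do, int, print}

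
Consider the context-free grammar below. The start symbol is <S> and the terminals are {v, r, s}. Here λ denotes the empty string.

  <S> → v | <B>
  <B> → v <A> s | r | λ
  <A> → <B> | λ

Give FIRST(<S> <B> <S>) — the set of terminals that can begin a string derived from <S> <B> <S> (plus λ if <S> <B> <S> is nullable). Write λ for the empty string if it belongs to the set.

{λ, r, v}

FIRST(<B>): from <B>→v <A> s we get {v}; from <B>→r we get {r}; from <B>→λ we get {λ}. So FIRST(<B>) = {λ, r, v}.
FIRST(<S>): from <S>→v we get {v}; from <S>→<B> we get {λ, r, v}. So FIRST(<S>) = {λ, r, v}.
FIRST(<A>): from <A>→<B> we get {λ, r, v}; from <A>→λ we get {λ}. So FIRST(<A>) = {λ, r, v}.
FIRST(<S> <B> <S>): take FIRST of each symbol in turn, carrying on past any symbol whose FIRST contains λ; result {λ, r, v}.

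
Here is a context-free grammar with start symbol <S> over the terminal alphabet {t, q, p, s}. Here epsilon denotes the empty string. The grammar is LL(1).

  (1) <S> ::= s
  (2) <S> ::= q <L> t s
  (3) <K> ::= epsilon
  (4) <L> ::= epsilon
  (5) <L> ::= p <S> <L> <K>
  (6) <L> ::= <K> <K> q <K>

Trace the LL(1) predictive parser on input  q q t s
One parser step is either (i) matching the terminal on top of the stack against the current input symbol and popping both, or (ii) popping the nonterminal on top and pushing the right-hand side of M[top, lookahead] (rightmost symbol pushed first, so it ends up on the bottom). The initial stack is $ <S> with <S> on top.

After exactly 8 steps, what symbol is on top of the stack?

step 1: stack=$ <S>  input=q q t s $  — expand <S> ::= q <L> t s
step 2: stack=$ s t <L> q  input=q q t s $  — match q
step 3: stack=$ s t <L>  input=q t s $  — expand <L> ::= <K> <K> q <K>
step 4: stack=$ s t <K> q <K> <K>  input=q t s $  — expand <K> ::= epsilon
step 5: stack=$ s t <K> q <K>  input=q t s $  — expand <K> ::= epsilon
step 6: stack=$ s t <K> q  input=q t s $  — match q
step 7: stack=$ s t <K>  input=t s $  — expand <K> ::= epsilon
step 8: stack=$ s t  input=t s $  — match t
Stack after step 8: $ s (top = s).

s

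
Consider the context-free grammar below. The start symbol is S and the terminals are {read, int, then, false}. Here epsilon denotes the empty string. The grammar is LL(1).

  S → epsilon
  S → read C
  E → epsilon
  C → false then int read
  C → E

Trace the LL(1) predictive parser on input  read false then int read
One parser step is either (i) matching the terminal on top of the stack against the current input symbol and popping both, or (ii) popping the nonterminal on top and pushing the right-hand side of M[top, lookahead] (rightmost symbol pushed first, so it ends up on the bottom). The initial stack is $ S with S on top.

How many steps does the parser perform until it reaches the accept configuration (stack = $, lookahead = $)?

7

     Stack                  Input                       Action
  1  $ S                    read false then int read $  expand S → read C
  2  $ C read               read false then int read $  match read
  3  $ C                    false then int read $       expand C → false then int read
  4  $ read int then false  false then int read $       match false
  5  $ read int then        then int read $             match then
  6  $ read int             int read $                  match int
  7  $ read                 read $                      match read
Accept reached after 7 steps.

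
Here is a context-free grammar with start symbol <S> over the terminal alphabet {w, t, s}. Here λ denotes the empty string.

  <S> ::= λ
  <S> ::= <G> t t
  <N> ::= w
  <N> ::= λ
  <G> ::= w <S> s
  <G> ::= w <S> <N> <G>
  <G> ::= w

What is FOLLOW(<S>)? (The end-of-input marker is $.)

FIRST(<N>): from <N>::=w we get {w}; from <N>::=λ we get {λ}. So FIRST(<N>) = {λ, w}.
FIRST(<G>): from <G>::=w <S> s we get {w}; from <G>::=w <S> <N> <G> we get {w}; from <G>::=w we get {w}. So FIRST(<G>) = {w}.
FIRST(<S>): from <S>::=λ we get {λ}; from <S>::=<G> t t we get {w}. So FIRST(<S>) = {λ, w}.
FOLLOW(<S>) includes $ since <S> is the start symbol.
FOLLOW(<S>): in <G>::=w <S> s, <S> is followed by s with FIRST {s}; in <G>::=w <S> <N> <G>, <S> is followed by <N> <G> with FIRST {w}. Thus FOLLOW(<S>) = {$, s, w}.
FOLLOW(<N>): in <G>::=w <S> <N> <G>, <N> is followed by <G> with FIRST {w}. Thus FOLLOW(<N>) = {w}.
FOLLOW(<G>): in <S>::=<G> t t, <G> is followed by t t with FIRST {t}; in <G>::=w <S> <N> <G>, the suffix after <G> is empty (adds nothing new). Thus FOLLOW(<G>) = {t}.

{$, s, w}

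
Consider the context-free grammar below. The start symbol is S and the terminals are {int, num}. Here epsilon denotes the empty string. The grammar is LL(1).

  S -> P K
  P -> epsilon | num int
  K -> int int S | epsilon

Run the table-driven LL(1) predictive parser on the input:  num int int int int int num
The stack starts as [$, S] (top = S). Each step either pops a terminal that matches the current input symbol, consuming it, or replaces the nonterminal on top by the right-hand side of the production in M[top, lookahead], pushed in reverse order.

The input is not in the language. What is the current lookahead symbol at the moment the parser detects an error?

      Stack        Input                          Action
   1  $ S          num int int int int int num $  expand S -> P K
   2  $ K P        num int int int int int num $  expand P -> num int
   3  $ K int num  num int int int int int num $  match num
   4  $ K int      int int int int int num $      match int
   5  $ K          int int int int num $          expand K -> int int S
   6  $ S int int  int int int int num $          match int
   7  $ S int      int int int num $              match int
   8  $ S          int int num $                  expand S -> P K
   9  $ K P        int int num $                  expand P -> epsilon
  10  $ K          int int num $                  expand K -> int int S
  11  $ S int int  int int num $                  match int
  12  $ S int      int num $                      match int
  13  $ S          num $                          expand S -> P K
  14  $ K P        num $                          expand P -> num int
  15  $ K int num  num $                          match num
  16  $ K int      $                              error: top is terminal int but lookahead is $

$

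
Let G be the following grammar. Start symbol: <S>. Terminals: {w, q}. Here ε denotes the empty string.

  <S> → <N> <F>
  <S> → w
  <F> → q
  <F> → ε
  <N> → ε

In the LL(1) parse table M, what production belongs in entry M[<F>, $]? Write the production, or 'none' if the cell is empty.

<F> → ε

FIRST(<F>): from <F>→q we get {q}; from <F>→ε we get {ε}. So FIRST(<F>) = {ε, q}.
FIRST(<N>): from <N>→ε we get {ε}. So FIRST(<N>) = {ε}.
FIRST(<S>): from <S>→<N> <F> we get {ε, q}; from <S>→w we get {w}. So FIRST(<S>) = {ε, q, w}.
FOLLOW(<S>) includes $ since <S> is the start symbol.
FOLLOW(<S>): <S> appears on no right-hand side. Thus FOLLOW(<S>) = {$}.
FOLLOW(<F>): in <S>→<N> <F>, the suffix after <F> is empty, so FOLLOW(<F>) ⊇ FOLLOW(<S>) = {$}. Thus FOLLOW(<F>) = {$}.
For <F> → q: FIRST(q) = {q}, so it goes in M[<F>, t] for t ∈ {q}.
For <F> → ε: FIRST(ε) = {ε}, so it goes in M[<F>, t] for t ∈ {}; since ε ∈ FIRST, also for every t ∈ FOLLOW(<F>) = {$}.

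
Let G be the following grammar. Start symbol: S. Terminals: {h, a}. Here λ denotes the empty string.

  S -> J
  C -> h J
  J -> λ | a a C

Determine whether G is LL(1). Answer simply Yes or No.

FIRST(S) = {λ, a}
FIRST(C) = {h}
FIRST(J) = {λ, a}
FOLLOW(S) = {$}
FOLLOW(C) = {$}
FOLLOW(J) = {$}
Each cell of M receives at most one production.

Yes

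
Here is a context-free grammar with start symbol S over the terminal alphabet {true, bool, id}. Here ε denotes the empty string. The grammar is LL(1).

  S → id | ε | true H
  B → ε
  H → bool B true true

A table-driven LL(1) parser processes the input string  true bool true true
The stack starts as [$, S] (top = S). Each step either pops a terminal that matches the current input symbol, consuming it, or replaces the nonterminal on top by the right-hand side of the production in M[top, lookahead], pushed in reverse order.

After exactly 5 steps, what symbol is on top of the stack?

true

     Stack               Input                  Action
  1  $ S                 true bool true true $  expand S → true H
  2  $ H true            true bool true true $  match true
  3  $ H                 bool true true $       expand H → bool B true true
  4  $ true true B bool  bool true true $       match bool
  5  $ true true B       true true $            expand B → ε
Stack after step 5: $ true true (top = true).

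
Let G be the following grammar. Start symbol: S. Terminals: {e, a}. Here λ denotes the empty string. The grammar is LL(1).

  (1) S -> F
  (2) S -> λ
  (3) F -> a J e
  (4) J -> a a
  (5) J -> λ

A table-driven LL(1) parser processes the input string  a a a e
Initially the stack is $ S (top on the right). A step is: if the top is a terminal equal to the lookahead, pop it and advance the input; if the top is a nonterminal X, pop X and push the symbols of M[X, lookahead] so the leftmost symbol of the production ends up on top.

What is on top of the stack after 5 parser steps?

a

     Stack    Input      Action
  1  $ S      a a a e $  expand S -> F
  2  $ F      a a a e $  expand F -> a J e
  3  $ e J a  a a a e $  match a
  4  $ e J    a a e $    expand J -> a a
  5  $ e a a  a a e $    match a
Stack after step 5: $ e a (top = a).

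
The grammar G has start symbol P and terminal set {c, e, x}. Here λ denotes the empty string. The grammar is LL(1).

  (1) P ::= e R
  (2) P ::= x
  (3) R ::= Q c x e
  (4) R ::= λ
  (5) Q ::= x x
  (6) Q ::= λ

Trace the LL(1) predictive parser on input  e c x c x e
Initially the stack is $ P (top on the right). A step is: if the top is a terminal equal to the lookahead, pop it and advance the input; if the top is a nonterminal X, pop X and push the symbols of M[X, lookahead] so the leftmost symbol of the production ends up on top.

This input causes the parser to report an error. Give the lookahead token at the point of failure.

c

     Stack      Input          Action
  1  $ P        e c x c x e $  expand P ::= e R
  2  $ R e      e c x c x e $  match e
  3  $ R        c x c x e $    expand R ::= Q c x e
  4  $ e x c Q  c x c x e $    expand Q ::= λ
  5  $ e x c    c x c x e $    match c
  6  $ e x      x c x e $      match x
  7  $ e        c x e $        error: top is terminal e but lookahead is c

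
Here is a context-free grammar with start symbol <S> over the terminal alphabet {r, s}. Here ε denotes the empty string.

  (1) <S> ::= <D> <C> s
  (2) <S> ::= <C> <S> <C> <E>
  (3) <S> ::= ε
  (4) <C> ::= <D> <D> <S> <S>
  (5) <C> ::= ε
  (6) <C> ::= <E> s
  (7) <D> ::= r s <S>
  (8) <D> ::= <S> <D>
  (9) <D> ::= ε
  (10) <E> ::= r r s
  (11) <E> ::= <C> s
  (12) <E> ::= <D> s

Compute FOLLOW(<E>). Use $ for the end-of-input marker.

FIRST(<S>) = {ε, r, s}  (via <D> <C> s, <C> <S> <C> <E>)
FIRST(<D>) = {ε, r, s}  (via <S> <D>)
FIRST(<C>) = {ε, r, s}  (via <D> <D> <S> <S>, <E> s)
FIRST(<E>) = {r, s}  (via <C> s, <D> s)
FOLLOW(<S>) includes $ since <S> is the start symbol.
FOLLOW(<C>): in <S>::=<D> <C> s, <C> is followed by s with FIRST {s}; in <S>::=<C> <S> <C> <E> (occurrence 1), <C> is followed by <S> <C> <E> with FIRST {r, s}; in <S>::=<C> <S> <C> <E> (occurrence 2), <C> is followed by <E> with FIRST {r, s}; in <E>::=<C> s, <C> is followed by s with FIRST {s}. Thus FOLLOW(<C>) = {r, s}.
FOLLOW(<D>): in <S>::=<D> <C> s, <D> is followed by <C> s with FIRST {r, s}; in <C>::=<D> <D> <S> <S> (occurrence 1), <D> is followed by <D> <S> <S> with FIRST {ε, r, s}; in <C>::=<D> <D> <S> <S> (occurrence 1), the suffix after <D> is nullable, so FOLLOW(<D>) ⊇ FOLLOW(<C>) = {r, s}; in <C>::=<D> <D> <S> <S> (occurrence 2), <D> is followed by <S> <S> with FIRST {ε, r, s}; in <C>::=<D> <D> <S> <S> (occurrence 2), the suffix after <D> is nullable, so FOLLOW(<D>) ⊇ FOLLOW(<C>) = {r, s}; in <D>::=<S> <D>, the suffix after <D> is empty (adds nothing new); in <E>::=<D> s, <D> is followed by s with FIRST {s}. Thus FOLLOW(<D>) = {r, s}.
FOLLOW(<S>): in <S>::=<C> <S> <C> <E>, <S> is followed by <C> <E> with FIRST {r, s}; in <C>::=<D> <D> <S> <S> (occurrence 1), <S> is followed by <S> with FIRST {ε, r, s}; in <C>::=<D> <D> <S> <S> (occurrence 1), the suffix after <S> is nullable, so FOLLOW(<S>) ⊇ FOLLOW(<C>) = {r, s}; in <C>::=<D> <D> <S> <S> (occurrence 2), the suffix after <S> is empty, so FOLLOW(<S>) ⊇ FOLLOW(<C>) = {r, s}; in <D>::=r s <S>, the suffix after <S> is empty, so FOLLOW(<S>) ⊇ FOLLOW(<D>) = {r, s}; in <D>::=<S> <D>, <S> is followed by <D> with FIRST {ε, r, s}; in <D>::=<S> <D>, the suffix after <S> is nullable, so FOLLOW(<S>) ⊇ FOLLOW(<D>) = {r, s}. Thus FOLLOW(<S>) = {$, r, s}.
FOLLOW(<E>): in <S>::=<C> <S> <C> <E>, the suffix after <E> is empty, so FOLLOW(<E>) ⊇ FOLLOW(<S>) = {$, r, s}; in <C>::=<E> s, <E> is followed by s with FIRST {s}. Thus FOLLOW(<E>) = {$, r, s}.

{$, r, s}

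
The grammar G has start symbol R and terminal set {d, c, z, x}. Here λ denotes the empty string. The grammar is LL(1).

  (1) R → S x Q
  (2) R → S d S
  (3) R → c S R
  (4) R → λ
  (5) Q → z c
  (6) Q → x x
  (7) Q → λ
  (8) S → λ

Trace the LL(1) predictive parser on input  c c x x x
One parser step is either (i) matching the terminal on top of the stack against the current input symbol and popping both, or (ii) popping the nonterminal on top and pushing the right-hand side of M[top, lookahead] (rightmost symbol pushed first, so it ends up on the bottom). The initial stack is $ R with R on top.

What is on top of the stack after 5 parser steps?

S

     Stack    Input        Action
  1  $ R      c c x x x $  expand R → c S R
  2  $ R S c  c c x x x $  match c
  3  $ R S    c x x x $    expand S → λ
  4  $ R      c x x x $    expand R → c S R
  5  $ R S c  c x x x $    match c
Stack after step 5: $ R S (top = S).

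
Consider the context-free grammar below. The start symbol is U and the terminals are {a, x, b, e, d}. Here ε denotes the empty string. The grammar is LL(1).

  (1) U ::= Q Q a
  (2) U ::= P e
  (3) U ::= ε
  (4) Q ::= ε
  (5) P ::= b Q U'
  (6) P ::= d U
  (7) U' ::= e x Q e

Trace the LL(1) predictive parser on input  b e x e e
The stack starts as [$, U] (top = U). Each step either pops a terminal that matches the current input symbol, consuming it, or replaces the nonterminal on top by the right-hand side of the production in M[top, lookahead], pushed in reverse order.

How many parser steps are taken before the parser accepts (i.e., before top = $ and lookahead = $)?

10

      Stack        Input        Action
   1  $ U          b e x e e $  expand U ::= P e
   2  $ e P        b e x e e $  expand P ::= b Q U'
   3  $ e U' Q b   b e x e e $  match b
   4  $ e U' Q     e x e e $    expand Q ::= ε
   5  $ e U'       e x e e $    expand U' ::= e x Q e
   6  $ e e Q x e  e x e e $    match e
   7  $ e e Q x    x e e $      match x
   8  $ e e Q      e e $        expand Q ::= ε
   9  $ e e        e e $        match e
  10  $ e          e $          match e
Accept reached after 10 steps.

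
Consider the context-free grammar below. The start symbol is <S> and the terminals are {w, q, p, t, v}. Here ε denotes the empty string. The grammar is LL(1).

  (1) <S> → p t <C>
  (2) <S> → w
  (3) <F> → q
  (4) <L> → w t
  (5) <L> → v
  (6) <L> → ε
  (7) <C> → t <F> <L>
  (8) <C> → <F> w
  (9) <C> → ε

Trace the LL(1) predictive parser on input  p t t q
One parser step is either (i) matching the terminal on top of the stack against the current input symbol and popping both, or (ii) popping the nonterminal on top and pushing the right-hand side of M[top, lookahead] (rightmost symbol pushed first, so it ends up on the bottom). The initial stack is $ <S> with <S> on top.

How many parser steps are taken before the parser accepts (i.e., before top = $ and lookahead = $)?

8

step 1: stack=$ <S>  input=p t t q $  — expand <S> → p t <C>
step 2: stack=$ <C> t p  input=p t t q $  — match p
step 3: stack=$ <C> t  input=t t q $  — match t
step 4: stack=$ <C>  input=t q $  — expand <C> → t <F> <L>
step 5: stack=$ <L> <F> t  input=t q $  — match t
step 6: stack=$ <L> <F>  input=q $  — expand <F> → q
step 7: stack=$ <L> q  input=q $  — match q
step 8: stack=$ <L>  input=$  — expand <L> → ε
Accept reached after 8 steps.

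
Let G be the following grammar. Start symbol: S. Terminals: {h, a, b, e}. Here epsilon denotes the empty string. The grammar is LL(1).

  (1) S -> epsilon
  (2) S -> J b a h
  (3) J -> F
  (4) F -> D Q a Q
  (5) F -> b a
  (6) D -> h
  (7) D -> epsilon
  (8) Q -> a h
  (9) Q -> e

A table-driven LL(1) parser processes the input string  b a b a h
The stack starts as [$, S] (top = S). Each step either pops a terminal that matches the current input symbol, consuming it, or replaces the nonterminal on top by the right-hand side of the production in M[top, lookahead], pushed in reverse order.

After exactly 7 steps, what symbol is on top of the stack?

     Stack        Input        Action
  1  $ S          b a b a h $  expand S -> J b a h
  2  $ h a b J    b a b a h $  expand J -> F
  3  $ h a b F    b a b a h $  expand F -> b a
  4  $ h a b a b  b a b a h $  match b
  5  $ h a b a    a b a h $    match a
  6  $ h a b      b a h $      match b
  7  $ h a        a h $        match a
Stack after step 7: $ h (top = h).

h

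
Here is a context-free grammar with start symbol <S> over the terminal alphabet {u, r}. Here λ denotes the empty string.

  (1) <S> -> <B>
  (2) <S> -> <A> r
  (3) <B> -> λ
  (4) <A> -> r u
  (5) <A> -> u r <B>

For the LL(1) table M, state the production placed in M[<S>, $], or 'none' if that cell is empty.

FIRST(<B>): from <B>->λ we get {λ}. So FIRST(<B>) = {λ}.
FIRST(<A>): from <A>->r u we get {r}; from <A>->u r <B> we get {u}. So FIRST(<A>) = {r, u}.
FIRST(<S>): from <S>-><B> we get {λ}; from <S>-><A> r we get {r, u}. So FIRST(<S>) = {λ, r, u}.
FOLLOW(<S>) includes $ since <S> is the start symbol.
FOLLOW(<S>): <S> appears on no right-hand side. Thus FOLLOW(<S>) = {$}.
For <S> -> <B>: FIRST(<B>) = {λ}, so it goes in M[<S>, t] for t ∈ {}; since λ ∈ FIRST, also for every t ∈ FOLLOW(<S>) = {$}.
For <S> -> <A> r: FIRST(<A> r) = {r, u}, so it goes in M[<S>, t] for t ∈ {r, u}.

<S> -> <B>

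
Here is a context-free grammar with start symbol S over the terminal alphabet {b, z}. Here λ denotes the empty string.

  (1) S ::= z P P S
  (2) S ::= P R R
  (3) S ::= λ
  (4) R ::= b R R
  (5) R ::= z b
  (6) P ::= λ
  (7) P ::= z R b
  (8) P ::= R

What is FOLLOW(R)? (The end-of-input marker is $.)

{$, b, z}

FIRST(R): from R::=b R R we get {b}; from R::=z b we get {z}. So FIRST(R) = {b, z}.
FIRST(P): from P::=λ we get {λ}; from P::=z R b we get {z}; from P::=R we get {b, z}. So FIRST(P) = {λ, b, z}.
FIRST(S): from S::=z P P S we get {z}; from S::=P R R we get {b, z}; from S::=λ we get {λ}. So FIRST(S) = {λ, b, z}.
FOLLOW(S) includes $ since S is the start symbol.
FOLLOW(S): in S::=z P P S, the suffix after S is empty (adds nothing new). Thus FOLLOW(S) = {$}.
FOLLOW(P): in S::=z P P S (occurrence 1), P is followed by P S with FIRST {λ, b, z}; in S::=z P P S (occurrence 1), the suffix after P is nullable, so FOLLOW(P) ⊇ FOLLOW(S) = {$}; in S::=z P P S (occurrence 2), P is followed by S with FIRST {λ, b, z}; in S::=z P P S (occurrence 2), the suffix after P is nullable, so FOLLOW(P) ⊇ FOLLOW(S) = {$}; in S::=P R R, P is followed by R R with FIRST {b, z}. Thus FOLLOW(P) = {$, b, z}.
FOLLOW(R): in S::=P R R (occurrence 1), R is followed by R with FIRST {b, z}; in S::=P R R (occurrence 2), the suffix after R is empty, so FOLLOW(R) ⊇ FOLLOW(S) = {$}; in R::=b R R (occurrence 1), R is followed by R with FIRST {b, z}; in R::=b R R (occurrence 2), the suffix after R is empty (adds nothing new); in P::=z R b, R is followed by b with FIRST {b}; in P::=R, the suffix after R is empty, so FOLLOW(R) ⊇ FOLLOW(P) = {$, b, z}. Thus FOLLOW(R) = {$, b, z}.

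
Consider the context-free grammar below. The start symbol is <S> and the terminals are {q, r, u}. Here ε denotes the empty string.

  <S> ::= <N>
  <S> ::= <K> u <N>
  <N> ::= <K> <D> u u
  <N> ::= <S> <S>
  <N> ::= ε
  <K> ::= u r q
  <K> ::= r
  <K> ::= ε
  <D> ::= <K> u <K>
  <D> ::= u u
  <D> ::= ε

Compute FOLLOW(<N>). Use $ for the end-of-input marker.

FIRST(<K>): from <K>::=u r q we get {u}; from <K>::=r we get {r}; from <K>::=ε we get {ε}. So FIRST(<K>) = {ε, r, u}.
FIRST(<D>): from <D>::=<K> u <K> we get {r, u}; from <D>::=u u we get {u}; from <D>::=ε we get {ε}. So FIRST(<D>) = {ε, r, u}.
FIRST(<S>): from <S>::=<N> we get {ε, r, u}; from <S>::=<K> u <N> we get {r, u}. So FIRST(<S>) = {ε, r, u}.
FIRST(<N>): from <N>::=<K> <D> u u we get {r, u}; from <N>::=<S> <S> we get {ε, r, u}; from <N>::=ε we get {ε}. So FIRST(<N>) = {ε, r, u}.
FOLLOW(<S>) includes $ since <S> is the start symbol.
FOLLOW(<D>): in <N>::=<K> <D> u u, <D> is followed by u u with FIRST {u}. Thus FOLLOW(<D>) = {u}.
FOLLOW(<K>): in <S>::=<K> u <N>, <K> is followed by u <N> with FIRST {u}; in <N>::=<K> <D> u u, <K> is followed by <D> u u with FIRST {r, u}; in <D>::=<K> u <K> (occurrence 1), <K> is followed by u <K> with FIRST {u}; in <D>::=<K> u <K> (occurrence 2), the suffix after <K> is empty, so FOLLOW(<K>) ⊇ FOLLOW(<D>) = {u}. Thus FOLLOW(<K>) = {r, u}.
FOLLOW(<S>): in <N>::=<S> <S> (occurrence 1), <S> is followed by <S> with FIRST {ε, r, u}; in <N>::=<S> <S> (occurrence 1), the suffix after <S> is nullable, so FOLLOW(<S>) ⊇ FOLLOW(<N>) = {$, r, u}; in <N>::=<S> <S> (occurrence 2), the suffix after <S> is empty, so FOLLOW(<S>) ⊇ FOLLOW(<N>) = {$, r, u}. Thus FOLLOW(<S>) = {$, r, u}.
FOLLOW(<N>): in <S>::=<N>, the suffix after <N> is empty, so FOLLOW(<N>) ⊇ FOLLOW(<S>) = {$, r, u}; in <S>::=<K> u <N>, the suffix after <N> is empty, so FOLLOW(<N>) ⊇ FOLLOW(<S>) = {$, r, u}. Thus FOLLOW(<N>) = {$, r, u}.

{$, r, u}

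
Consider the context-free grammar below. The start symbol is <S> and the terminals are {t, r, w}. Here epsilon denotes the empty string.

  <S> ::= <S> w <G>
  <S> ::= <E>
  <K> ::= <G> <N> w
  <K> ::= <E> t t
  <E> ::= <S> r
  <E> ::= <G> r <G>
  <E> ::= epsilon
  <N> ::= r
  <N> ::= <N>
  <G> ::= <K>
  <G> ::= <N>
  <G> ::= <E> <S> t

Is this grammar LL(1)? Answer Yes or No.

No

FIRST(<S>) = {epsilon, r, t, w}
FIRST(<K>) = {r, t, w}
FIRST(<E>) = {epsilon, r, t, w}
FIRST(<N>) = {r}
FIRST(<G>) = {r, t, w}
FOLLOW(<S>) = {$, r, t, w}
FOLLOW(<K>) = {$, r, t, w}
FOLLOW(<E>) = {$, r, t, w}
FOLLOW(<N>) = {$, r, t, w}
FOLLOW(<G>) = {$, r, t, w}
Cell M[<E>, r] receives both <E> ::= <S> r and <E> ::= <G> r <G> and <E> ::= epsilon — the grammar is not LL(1).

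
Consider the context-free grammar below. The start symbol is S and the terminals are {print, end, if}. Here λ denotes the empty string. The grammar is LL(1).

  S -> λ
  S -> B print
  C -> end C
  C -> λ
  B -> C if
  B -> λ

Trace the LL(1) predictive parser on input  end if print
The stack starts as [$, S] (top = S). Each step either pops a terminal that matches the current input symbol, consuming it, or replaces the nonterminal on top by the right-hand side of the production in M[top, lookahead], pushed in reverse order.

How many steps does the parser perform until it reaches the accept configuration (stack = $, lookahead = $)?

step 1: stack=$ S  input=end if print $  — expand S -> B print
step 2: stack=$ print B  input=end if print $  — expand B -> C if
step 3: stack=$ print if C  input=end if print $  — expand C -> end C
step 4: stack=$ print if C end  input=end if print $  — match end
step 5: stack=$ print if C  input=if print $  — expand C -> λ
step 6: stack=$ print if  input=if print $  — match if
step 7: stack=$ print  input=print $  — match print
Accept reached after 7 steps.

7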